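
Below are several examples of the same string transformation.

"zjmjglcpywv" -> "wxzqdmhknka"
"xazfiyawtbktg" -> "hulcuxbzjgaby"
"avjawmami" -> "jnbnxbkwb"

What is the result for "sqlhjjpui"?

In each case the input is transformed by: shift every letter 1 place forward in the alphabet (wrapping around), then reverse the string.
"sqlhjjpui" → "jvqkkimrt".
(Check on "zjmjglcpywv": → "aknkhmdqzxw" → "wxzqdmhknka" ✓)

jvqkkimrt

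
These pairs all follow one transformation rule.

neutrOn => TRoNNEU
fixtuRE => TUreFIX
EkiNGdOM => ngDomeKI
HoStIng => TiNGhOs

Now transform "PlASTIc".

stiCpLa

The pattern: move the first 3 characters to the end (rotate left by 3), then flip the case of every letter.
Starting from "PlASTIc": after the first operation, "STIcPlA"; after the second, "stiCpLa".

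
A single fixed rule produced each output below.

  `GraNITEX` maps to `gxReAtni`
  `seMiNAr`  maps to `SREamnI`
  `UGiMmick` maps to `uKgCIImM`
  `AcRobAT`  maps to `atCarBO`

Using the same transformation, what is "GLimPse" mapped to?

gElSIpM

The transformation: take characters alternately from the front and the back (1st, last, 2nd, 2nd-last, ...), then flip the case of every letter.
On "GLimPse": the first step gives "GeLsiPm", and the second then gives "gElSIpM".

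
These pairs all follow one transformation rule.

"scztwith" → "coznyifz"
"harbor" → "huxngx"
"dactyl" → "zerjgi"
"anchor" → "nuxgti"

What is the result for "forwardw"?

Each output is the input with this applied: swap the front and back halves of the string, then shift every letter 6 places forward in the alphabet (wrapping around).
On "forwardw" that produces "gxjcluxc".

gxjcluxc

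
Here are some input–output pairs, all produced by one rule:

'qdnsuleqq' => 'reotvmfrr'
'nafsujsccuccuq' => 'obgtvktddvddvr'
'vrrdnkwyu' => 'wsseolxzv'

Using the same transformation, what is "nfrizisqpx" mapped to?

The rule is to shift every letter 1 place forward in the alphabet (wrapping around).
So "nfrizisqpx" becomes "ogsjajtrqy".

ogsjajtrqy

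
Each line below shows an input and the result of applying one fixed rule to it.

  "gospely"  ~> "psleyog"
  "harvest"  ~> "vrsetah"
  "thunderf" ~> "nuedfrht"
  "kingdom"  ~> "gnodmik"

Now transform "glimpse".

mispelg

Rule — swap each adjacent pair of characters (1↔2, 3↔4, ...), then move the first 2 characters to the end (rotate left by 2).
Doing the same to "glimpse": "mispelg".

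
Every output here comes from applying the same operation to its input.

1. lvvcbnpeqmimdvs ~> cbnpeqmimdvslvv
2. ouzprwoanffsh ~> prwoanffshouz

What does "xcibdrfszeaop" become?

In each case the input is transformed by: move the first 3 characters to the end (rotate left by 3).
Applying that to "xcibdrfszeaop" gives "bdrfszeaopxci".

bdrfszeaopxci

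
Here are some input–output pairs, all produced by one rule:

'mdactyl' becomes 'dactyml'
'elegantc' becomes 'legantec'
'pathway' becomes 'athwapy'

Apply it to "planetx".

lanetpx

The pattern: swap the first and last characters, then move the first character to the end.
Applying both steps to "planetx": "xlanetp", then "lanetpx".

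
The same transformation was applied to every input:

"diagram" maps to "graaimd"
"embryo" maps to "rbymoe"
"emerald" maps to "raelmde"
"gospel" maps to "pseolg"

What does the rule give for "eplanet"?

The pattern: take characters alternately from the front and the back (1st, last, 2nd, 2nd-last, ...), then reverse the string.
So "eplanet" becomes "anlepte".

anlepte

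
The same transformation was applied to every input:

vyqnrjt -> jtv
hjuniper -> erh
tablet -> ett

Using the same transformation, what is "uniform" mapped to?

rmu

The transformation: move the last 2 characters to the front (rotate right by 2), then keep only the first 3 characters.
On "uniform": the first step gives "rmunifo", and the second then gives "rmu".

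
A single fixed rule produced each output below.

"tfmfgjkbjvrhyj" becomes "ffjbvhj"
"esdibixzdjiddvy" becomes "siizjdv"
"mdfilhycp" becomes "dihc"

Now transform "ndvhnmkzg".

The rule is to keep every other character starting from the second (positions 2nd, 4th, 6th, ...).
Applying that to "ndvhnmkzg" gives "dhmz".

dhmz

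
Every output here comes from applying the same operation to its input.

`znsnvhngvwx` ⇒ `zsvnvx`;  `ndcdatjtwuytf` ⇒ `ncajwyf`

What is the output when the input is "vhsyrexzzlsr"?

Each output is the input with this applied: keep every other character starting from the first (positions 1st, 3rd, 5th, ...).
Applying that to "vhsyrexzzlsr" gives "vsrxzs".

vsrxzs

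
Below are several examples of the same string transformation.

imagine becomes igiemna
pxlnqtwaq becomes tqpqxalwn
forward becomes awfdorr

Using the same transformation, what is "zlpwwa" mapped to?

pwzalw

Each output is the input with this applied: take characters alternately from the front and the back (1st, last, 2nd, 2nd-last, ...), then move the last 2 characters to the front (rotate right by 2).
Working it through for "zlpwwa": intermediate "zalwpw", final "pwzalw".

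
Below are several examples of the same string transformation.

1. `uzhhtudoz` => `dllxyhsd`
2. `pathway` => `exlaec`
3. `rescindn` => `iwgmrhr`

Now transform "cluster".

In each case the input is transformed by: shift every letter 4 places forward in the alphabet (wrapping around), then delete the first character.
Applying both steps to "cluster": "gpywxiv", then "pywxiv".
(Check on "pathway": → "texlaec" → "exlaec" ✓)

pywxiv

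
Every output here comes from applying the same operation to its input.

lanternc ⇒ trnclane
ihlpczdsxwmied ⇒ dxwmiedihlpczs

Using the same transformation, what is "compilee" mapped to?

In each case the input is transformed by: swap the front and back halves of the string, then swap the first and last characters.
Working it through for "compilee": intermediate "ileecomp", final "pleecomi".

pleecomi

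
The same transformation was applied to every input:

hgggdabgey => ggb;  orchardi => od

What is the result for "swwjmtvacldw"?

wsja

The transformation: sort the characters into reverse alphabetical order, then keep one character in every 3, starting at position 3 (positions 3rd, 6th, 9th, ...).
Applying both steps to "swwjmtvacldw": "wwwvtsmljdca", then "wsja".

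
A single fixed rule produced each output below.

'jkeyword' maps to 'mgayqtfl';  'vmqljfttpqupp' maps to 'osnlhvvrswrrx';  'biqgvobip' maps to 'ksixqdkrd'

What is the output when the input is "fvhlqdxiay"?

xjnsfzkcah

Looking at the pairs, the operation is to move the first character to the end, then shift every letter 2 places forward in the alphabet (wrapping around).
Starting from "fvhlqdxiay": after the first operation, "vhlqdxiayf"; after the second, "xjnsfzkcah".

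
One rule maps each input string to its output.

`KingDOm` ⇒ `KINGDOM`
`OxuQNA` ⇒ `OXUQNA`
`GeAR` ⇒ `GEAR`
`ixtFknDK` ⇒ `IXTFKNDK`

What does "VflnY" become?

Looking at the pairs, the operation is to convert every letter to uppercase.
Doing the same to "VflnY": "VFLNY".

VFLNY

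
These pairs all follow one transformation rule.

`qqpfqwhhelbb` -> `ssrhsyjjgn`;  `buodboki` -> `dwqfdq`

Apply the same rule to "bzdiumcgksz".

What's happening: delete the last 2 characters, then shift every letter 2 places forward in the alphabet (wrapping around).
On "bzdiumcgksz" that produces "dbfkwoeim".

dbfkwoeim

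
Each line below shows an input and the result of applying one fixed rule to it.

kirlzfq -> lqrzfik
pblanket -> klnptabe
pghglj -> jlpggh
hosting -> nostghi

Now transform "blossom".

oossblm

The pattern: sort the characters into alphabetical order, then move the first 3 characters to the end (rotate left by 3).
"blossom" → "blmooss" → "oossblm".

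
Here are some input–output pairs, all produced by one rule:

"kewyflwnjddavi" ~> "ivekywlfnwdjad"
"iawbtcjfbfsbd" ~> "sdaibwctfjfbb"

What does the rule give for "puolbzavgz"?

zguplozbva

What's happening: swap each adjacent pair of characters (1↔2, 3↔4, ...), then move the last 2 characters to the front (rotate right by 2).
On "puolbzavgz": the first step gives "uplozbvazg", and the second then gives "zguplozbva".
(Check on "iawbtcjfbfsbd": → "aibwctfjfbbsd" → "sdaibwctfjfbb" ✓)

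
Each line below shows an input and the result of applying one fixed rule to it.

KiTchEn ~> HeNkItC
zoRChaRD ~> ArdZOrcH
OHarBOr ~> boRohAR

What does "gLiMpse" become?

The rule is to move the last 3 characters to the front (rotate right by 3), then flip the case of every letter.
For "gLiMpse", step one produces "psegLiM"; step two turns that into "PSEGlIm".

PSEGlIm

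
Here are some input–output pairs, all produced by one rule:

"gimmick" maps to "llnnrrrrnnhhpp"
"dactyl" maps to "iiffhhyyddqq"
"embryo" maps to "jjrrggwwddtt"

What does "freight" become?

kkwwjjnnllmmyy

The pattern: double every character, then shift every letter 5 places forward in the alphabet (wrapping around).
Working it through for "freight": intermediate "ffrreeiigghhtt", final "kkwwjjnnllmmyy".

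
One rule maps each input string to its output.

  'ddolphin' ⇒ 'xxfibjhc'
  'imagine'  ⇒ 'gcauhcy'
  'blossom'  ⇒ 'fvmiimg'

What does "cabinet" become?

uwcvyhn

Rule — shift every letter 6 places backward in the alphabet (wrapping around), then swap each adjacent pair of characters (1↔2, 3↔4, ...).
"cabinet" → "wuvchyn" → "uwcvyhn".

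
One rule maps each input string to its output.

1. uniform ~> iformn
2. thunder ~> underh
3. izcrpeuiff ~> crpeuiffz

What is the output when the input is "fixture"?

xturei

Looking at the pairs, the operation is to delete the first character, then move the first character to the end.
On "fixture": the first step gives "ixture", and the second then gives "xturei".
(Check on "thunder": → "hunder" → "underh" ✓)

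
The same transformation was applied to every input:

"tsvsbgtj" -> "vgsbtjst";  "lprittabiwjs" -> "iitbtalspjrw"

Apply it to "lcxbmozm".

The transformation: take characters alternately from the front and the back (1st, last, 2nd, 2nd-last, ...), then swap the front and back halves of the string.
"lcxbmozm" → "lmczxobm" → "xobmlmcz".

xobmlmcz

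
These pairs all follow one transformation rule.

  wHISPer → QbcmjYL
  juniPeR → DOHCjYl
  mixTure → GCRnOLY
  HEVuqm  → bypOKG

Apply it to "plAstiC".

JFuMNCw

Each output is the input with this applied: flip the case of every letter, then shift every letter 6 places backward in the alphabet (wrapping around).
For "plAstiC", step one produces "PLaSTIc"; step two turns that into "JFuMNCw".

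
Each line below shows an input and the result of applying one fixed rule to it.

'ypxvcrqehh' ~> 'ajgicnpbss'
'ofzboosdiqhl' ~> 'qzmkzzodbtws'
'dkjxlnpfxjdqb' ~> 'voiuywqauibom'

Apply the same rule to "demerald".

popxlcow

Looking at the pairs, the operation is to swap each adjacent pair of characters (1↔2, 3↔4, ...), then shift every letter 11 places forward in the alphabet (wrapping around).
So "demerald" becomes "popxlcow".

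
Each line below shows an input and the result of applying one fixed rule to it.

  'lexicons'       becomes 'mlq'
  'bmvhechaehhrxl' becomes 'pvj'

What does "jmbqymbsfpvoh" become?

tmf

The transformation: shift every letter 2 places backward in the alphabet (wrapping around), then keep only the last 3 characters.
"jmbqymbsfpvoh" → "hkzowkzqdntmf" → "tmf".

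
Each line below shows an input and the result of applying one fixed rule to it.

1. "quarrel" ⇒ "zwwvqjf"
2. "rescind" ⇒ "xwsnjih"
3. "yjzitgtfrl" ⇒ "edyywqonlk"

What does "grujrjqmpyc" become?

Looking at the pairs, the operation is to sort the characters into reverse alphabetical order, then shift every letter 5 places forward in the alphabet (wrapping around).
On "grujrjqmpyc": the first step gives "yurrqpmjjgc", and the second then gives "dzwwvuroolh".
(Check on "rescind": → "srniedc" → "xwsnjih" ✓)

dzwwvuroolh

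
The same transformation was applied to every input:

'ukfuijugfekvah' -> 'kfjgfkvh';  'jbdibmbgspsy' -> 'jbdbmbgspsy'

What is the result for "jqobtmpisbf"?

In each case the input is transformed by: remove every vowel.
Applying that to "jqobtmpisbf" gives "jqbtmpsbf".

jqbtmpsbf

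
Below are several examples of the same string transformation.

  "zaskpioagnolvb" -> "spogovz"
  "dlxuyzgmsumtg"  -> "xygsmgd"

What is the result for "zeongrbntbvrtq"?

ogbtvtz

In each case the input is transformed by: keep every other character starting from the first (positions 1st, 3rd, 5th, ...), then move the first character to the end.
Working it through for "zeongrbntbvrtq": intermediate "zogbtvt", final "ogbtvtz".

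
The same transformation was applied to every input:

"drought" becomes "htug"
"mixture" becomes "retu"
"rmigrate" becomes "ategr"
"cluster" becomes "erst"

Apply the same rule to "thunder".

ernd

Rule — delete the first 3 characters, then move the first 2 characters to the end (rotate left by 2).
Working it through for "thunder": intermediate "nder", final "ernd".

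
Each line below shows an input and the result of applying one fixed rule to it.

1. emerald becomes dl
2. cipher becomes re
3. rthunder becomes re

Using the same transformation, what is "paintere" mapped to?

The rule is to reverse the string, then keep only the first 2 characters.
On "paintere": the first step gives "eretniap", and the second then gives "er".

er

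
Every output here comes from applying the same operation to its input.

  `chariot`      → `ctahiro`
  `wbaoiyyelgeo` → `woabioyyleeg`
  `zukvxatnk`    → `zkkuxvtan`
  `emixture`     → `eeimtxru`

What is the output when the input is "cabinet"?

ctbanie

The pattern: move the last character to the front, then swap each adjacent pair of characters (1↔2, 3↔4, ...).
Applying both steps to "cabinet": "tcabine", then "ctbanie".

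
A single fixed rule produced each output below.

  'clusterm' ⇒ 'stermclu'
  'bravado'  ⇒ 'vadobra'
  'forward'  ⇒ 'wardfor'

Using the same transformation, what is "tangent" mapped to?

genttan

The transformation: move the first 3 characters to the end (rotate left by 3).
"tangent" → "genttan".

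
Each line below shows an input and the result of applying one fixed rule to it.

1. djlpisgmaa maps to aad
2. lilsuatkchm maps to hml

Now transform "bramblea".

eab

The rule is to move the last 2 characters to the front (rotate right by 2), then keep only the first 3 characters.
"bramblea" → "eabrambl" → "eab".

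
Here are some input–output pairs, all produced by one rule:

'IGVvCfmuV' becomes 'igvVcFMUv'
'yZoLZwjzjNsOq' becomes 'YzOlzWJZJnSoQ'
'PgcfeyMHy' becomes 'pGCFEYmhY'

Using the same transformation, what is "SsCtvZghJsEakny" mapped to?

sScTVzGHjSeAKNY

The transformation: flip the case of every letter.
"SsCtvZghJsEakny" → "sScTVzGHjSeAKNY".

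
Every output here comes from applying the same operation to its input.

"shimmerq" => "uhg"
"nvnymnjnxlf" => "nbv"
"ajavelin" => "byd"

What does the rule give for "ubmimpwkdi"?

Each output is the input with this applied: shift every letter 10 places backward in the alphabet (wrapping around), then keep only the last 3 characters.
Applying both steps to "ubmimpwkdi": "krcycfmaty", then "aty".
(Check on "ajavelin": → "qzqlubyd" → "byd" ✓)

aty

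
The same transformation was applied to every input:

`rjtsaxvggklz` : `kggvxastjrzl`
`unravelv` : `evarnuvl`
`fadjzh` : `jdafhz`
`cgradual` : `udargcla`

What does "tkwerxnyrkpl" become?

krynxrewktlp

Rule — move the last 2 characters to the front (rotate right by 2), then reverse the string.
Working it through for "tkwerxnyrkpl": intermediate "pltkwerxnyrk", final "krynxrewktlp".
(Check on "fadjzh": → "zhfadj" → "jdafhz" ✓)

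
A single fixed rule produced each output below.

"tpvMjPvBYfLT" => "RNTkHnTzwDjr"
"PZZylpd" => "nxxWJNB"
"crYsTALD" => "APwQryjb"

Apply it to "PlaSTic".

The transformation: shift every letter 2 places backward in the alphabet (wrapping around), then flip the case of every letter.
So "PlaSTic" becomes "nJYqrGA".

nJYqrGA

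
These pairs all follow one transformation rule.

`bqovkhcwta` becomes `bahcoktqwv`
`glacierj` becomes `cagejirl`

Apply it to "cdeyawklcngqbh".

The rule is to sort the characters into alphabetical order, then swap each adjacent pair of characters (1↔2, 3↔4, ...).
For "cdeyawklcngqbh", step one produces "abccdeghklnqwy"; step two turns that into "baccedhglkqnyw".

baccedhglkqnyw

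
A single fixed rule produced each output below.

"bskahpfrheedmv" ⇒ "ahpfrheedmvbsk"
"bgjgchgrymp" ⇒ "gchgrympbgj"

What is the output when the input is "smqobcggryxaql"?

Looking at the pairs, the operation is to move the first 3 characters to the end (rotate left by 3).
For "smqobcggryxaql" the result is "obcggryxaqlsmq".

obcggryxaqlsmq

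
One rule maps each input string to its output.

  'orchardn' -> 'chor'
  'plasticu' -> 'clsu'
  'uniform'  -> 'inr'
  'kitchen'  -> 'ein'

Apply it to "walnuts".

lsu

The transformation: sort the characters into alphabetical order, then keep every other character starting from the second (positions 2nd, 4th, 6th, ...).
Starting from "walnuts": after the first operation, "alnstuw"; after the second, "lsu".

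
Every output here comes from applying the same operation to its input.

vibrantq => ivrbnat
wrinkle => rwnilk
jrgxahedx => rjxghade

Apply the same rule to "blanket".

The transformation: delete the last character, then swap each adjacent pair of characters (1↔2, 3↔4, ...).
Working it through for "blanket": intermediate "blanke", final "lbnaek".
(Check on "jrgxahedx": → "jrgxahed" → "rjxghade" ✓)

lbnaek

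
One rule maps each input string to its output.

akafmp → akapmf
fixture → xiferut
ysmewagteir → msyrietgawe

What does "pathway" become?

The pattern: move the first 3 characters to the end (rotate left by 3), then reverse the string.
Starting from "pathway": after the first operation, "hwaypat"; after the second, "tapyawh".

tapyawh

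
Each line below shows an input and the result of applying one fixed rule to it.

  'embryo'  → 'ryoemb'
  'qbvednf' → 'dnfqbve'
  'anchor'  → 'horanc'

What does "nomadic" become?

dicnoma

What's happening: move the last 3 characters to the front (rotate right by 3).
Applying that to "nomadic" gives "dicnoma".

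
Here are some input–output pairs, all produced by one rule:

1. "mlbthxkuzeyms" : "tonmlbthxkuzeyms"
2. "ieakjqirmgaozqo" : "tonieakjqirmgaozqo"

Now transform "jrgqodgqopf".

The rule is to prepend "ton".
Applying that to "jrgqodgqopf" gives "tonjrgqodgqopf".

tonjrgqodgqopf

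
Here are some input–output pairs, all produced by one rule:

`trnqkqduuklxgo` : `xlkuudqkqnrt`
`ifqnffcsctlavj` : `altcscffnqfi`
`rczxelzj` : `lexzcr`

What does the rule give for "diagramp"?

argaid

The pattern: delete the last 2 characters, then reverse the string.
On "diagramp": the first step gives "diagra", and the second then gives "argaid".
(Check on "trnqkqduuklxgo": → "trnqkqduuklx" → "xlkuudqkqnrt" ✓)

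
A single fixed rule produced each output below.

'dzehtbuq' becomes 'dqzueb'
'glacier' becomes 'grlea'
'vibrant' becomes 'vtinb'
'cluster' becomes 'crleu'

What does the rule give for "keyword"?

kdery

Looking at the pairs, the operation is to take characters alternately from the front and the back (1st, last, 2nd, 2nd-last, ...), then delete the last 2 characters.
"keyword" → "kderyow" → "kdery".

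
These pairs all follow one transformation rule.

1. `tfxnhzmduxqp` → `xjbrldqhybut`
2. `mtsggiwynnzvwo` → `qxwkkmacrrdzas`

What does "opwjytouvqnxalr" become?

Each output is the input with this applied: shift every letter 4 places forward in the alphabet (wrapping around).
On "opwjytouvqnxalr" that produces "stancxsyzurbepv".

stancxsyzurbepv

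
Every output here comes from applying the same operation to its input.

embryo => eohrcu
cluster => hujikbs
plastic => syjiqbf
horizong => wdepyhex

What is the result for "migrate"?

ujqhwyc

Each output is the input with this applied: shift every letter 10 places backward in the alphabet (wrapping around), then reverse the string.
Applying both steps to "migrate": "cywhqju", then "ujqhwyc".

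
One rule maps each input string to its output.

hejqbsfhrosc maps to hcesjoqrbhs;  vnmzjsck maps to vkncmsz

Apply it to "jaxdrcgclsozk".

jkazxodsrlcc

In each case the input is transformed by: take characters alternately from the front and the back (1st, last, 2nd, 2nd-last, ...), then delete the last character.
Starting from "jaxdrcgclsozk": after the first operation, "jkazxodsrlccg"; after the second, "jkazxodsrlcc".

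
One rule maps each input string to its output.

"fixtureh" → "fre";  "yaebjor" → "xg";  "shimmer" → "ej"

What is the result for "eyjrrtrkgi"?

Rule — shift every letter 3 places backward in the alphabet (wrapping around), then keep one character in every 3, starting at position 2 (positions 2nd, 5th, 8th, ...).
On "eyjrrtrkgi": the first step gives "bvgooqohdf", and the second then gives "voh".

voh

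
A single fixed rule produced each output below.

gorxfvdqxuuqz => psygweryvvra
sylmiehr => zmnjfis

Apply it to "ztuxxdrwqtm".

uvyyesxrun

The transformation: shift every letter 1 place forward in the alphabet (wrapping around), then delete the first character.
On "ztuxxdrwqtm": the first step gives "auvyyesxrun", and the second then gives "uvyyesxrun".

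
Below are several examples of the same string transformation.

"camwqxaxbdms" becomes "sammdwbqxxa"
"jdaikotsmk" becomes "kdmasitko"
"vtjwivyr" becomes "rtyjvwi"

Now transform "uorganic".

coirnga

The transformation: take characters alternately from the front and the back (1st, last, 2nd, 2nd-last, ...), then delete the first character.
Starting from "uorganic": after the first operation, "ucoirnga"; after the second, "coirnga".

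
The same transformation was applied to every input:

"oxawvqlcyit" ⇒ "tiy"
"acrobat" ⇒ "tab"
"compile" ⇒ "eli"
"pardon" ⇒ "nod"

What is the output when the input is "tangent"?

In each case the input is transformed by: reverse the string, then keep only the first 3 characters.
"tangent" → "tnegnat" → "tne".
(Check on "compile": → "elipmoc" → "eli" ✓)

tne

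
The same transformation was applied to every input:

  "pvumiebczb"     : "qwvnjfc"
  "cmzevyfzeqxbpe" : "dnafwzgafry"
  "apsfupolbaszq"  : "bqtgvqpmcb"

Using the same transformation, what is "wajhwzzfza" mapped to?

xbkixaa

Each output is the input with this applied: delete the last 3 characters, then shift every letter 1 place forward in the alphabet (wrapping around).
On "wajhwzzfza": the first step gives "wajhwzz", and the second then gives "xbkixaa".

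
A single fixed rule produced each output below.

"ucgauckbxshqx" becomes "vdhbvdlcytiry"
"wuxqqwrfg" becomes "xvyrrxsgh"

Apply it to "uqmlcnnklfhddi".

vrnmdoolmgieej

The pattern: shift every letter 1 place forward in the alphabet (wrapping around).
On "uqmlcnnklfhddi" that produces "vrnmdoolmgieej".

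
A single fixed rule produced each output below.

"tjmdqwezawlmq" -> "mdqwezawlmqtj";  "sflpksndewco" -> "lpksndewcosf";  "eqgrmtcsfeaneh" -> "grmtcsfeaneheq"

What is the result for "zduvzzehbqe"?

uvzzehbqezd

What's happening: move the first 2 characters to the end (rotate left by 2).
For "zduvzzehbqe" the result is "uvzzehbqezd".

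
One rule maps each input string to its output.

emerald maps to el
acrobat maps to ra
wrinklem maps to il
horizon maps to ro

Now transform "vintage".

The rule is to keep one character in every 3, starting at position 3 (positions 3rd, 6th, 9th, ...).
"vintage" → "ng".

ng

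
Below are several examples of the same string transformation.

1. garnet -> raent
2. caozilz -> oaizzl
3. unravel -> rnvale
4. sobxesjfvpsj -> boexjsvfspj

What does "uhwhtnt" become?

Looking at the pairs, the operation is to delete the first character, then swap each adjacent pair of characters (1↔2, 3↔4, ...).
On "uhwhtnt": the first step gives "hwhtnt", and the second then gives "whthtn".

whthtn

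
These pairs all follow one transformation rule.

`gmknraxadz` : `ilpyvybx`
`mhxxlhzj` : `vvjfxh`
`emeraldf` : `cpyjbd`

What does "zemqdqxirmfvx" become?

kobovgpkdtv

The transformation: delete the first 2 characters, then shift every letter 2 places backward in the alphabet (wrapping around).
For "zemqdqxirmfvx", step one produces "mqdqxirmfvx"; step two turns that into "kobovgpkdtv".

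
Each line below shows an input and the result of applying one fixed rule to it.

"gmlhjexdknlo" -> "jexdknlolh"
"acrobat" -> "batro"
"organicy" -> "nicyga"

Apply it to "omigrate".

In each case the input is transformed by: delete the first 2 characters, then move the first 2 characters to the end (rotate left by 2).
For "omigrate", step one produces "igrate"; step two turns that into "rateig".

rateig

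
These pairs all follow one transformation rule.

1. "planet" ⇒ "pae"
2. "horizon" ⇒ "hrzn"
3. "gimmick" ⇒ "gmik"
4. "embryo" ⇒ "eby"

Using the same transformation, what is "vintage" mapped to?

vnae

The rule is to keep every other character starting from the first (positions 1st, 3rd, 5th, ...).
On "vintage" that produces "vnae".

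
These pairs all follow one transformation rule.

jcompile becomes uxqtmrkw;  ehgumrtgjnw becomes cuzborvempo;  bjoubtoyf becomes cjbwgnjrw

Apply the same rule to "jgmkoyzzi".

swghhqrou

Each output is the input with this applied: shift every letter 8 places forward in the alphabet (wrapping around), then move the first 3 characters to the end (rotate left by 3).
Working it through for "jgmkoyzzi": intermediate "rouswghhq", final "swghhqrou".
(Check on "ehgumrtgjnw": → "mpocuzborve" → "cuzborvempo" ✓)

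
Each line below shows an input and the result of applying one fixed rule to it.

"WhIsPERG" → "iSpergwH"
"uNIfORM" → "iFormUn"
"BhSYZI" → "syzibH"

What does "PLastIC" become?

In each case the input is transformed by: move the first 2 characters to the end (rotate left by 2), then flip the case of every letter.
On "PLastIC": the first step gives "astICPL", and the second then gives "ASTicpl".

ASTicpl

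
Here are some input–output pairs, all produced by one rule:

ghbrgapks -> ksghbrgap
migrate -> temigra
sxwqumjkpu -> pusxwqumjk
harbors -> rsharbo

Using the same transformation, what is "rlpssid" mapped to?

Looking at the pairs, the operation is to move the last 2 characters to the front (rotate right by 2).
For "rlpssid" the result is "idrlpss".

idrlpss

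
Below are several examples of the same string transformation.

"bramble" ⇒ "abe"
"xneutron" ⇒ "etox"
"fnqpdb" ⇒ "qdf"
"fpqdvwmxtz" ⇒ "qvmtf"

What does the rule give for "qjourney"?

Each output is the input with this applied: move the first character to the end, then keep every other character starting from the second (positions 2nd, 4th, 6th, ...).
Applying both steps to "qjourney": "journeyq", then "oreq".

oreq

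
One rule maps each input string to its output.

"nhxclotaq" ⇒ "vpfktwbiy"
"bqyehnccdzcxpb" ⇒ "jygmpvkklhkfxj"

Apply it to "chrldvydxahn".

kpztldglfipv

Each output is the input with this applied: shift every letter 8 places forward in the alphabet (wrapping around).
Doing the same to "chrldvydxahn": "kpztldglfipv".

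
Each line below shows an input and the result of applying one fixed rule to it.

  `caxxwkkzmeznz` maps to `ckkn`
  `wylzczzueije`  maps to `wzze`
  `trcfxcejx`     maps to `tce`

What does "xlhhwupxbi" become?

xup

Looking at the pairs, the operation is to swap each adjacent pair of characters (1↔2, 3↔4, ...), then keep one character in every 3, starting at position 2 (positions 2nd, 5th, 8th, ...).
"xlhhwupxbi" → "lxhhuwxpib" → "xup".
(Check on "wylzczzueije": → "ywzlzcuzieej" → "wzze" ✓)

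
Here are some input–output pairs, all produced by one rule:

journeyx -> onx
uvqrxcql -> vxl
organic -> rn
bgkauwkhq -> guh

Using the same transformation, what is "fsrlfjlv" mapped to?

The transformation: keep one character in every 3, starting at position 2 (positions 2nd, 5th, 8th, ...).
So "fsrlfjlv" becomes "sfv".

sfv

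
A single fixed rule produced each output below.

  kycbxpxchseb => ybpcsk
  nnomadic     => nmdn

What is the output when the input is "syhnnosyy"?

In each case the input is transformed by: swap the first and last characters, then keep every other character starting from the second (positions 2nd, 4th, 6th, ...).
Working it through for "syhnnosyy": intermediate "yyhnnosys", final "ynoy".
(Check on "kycbxpxchseb": → "bycbxpxchsek" → "ybpcsk" ✓)

ynoy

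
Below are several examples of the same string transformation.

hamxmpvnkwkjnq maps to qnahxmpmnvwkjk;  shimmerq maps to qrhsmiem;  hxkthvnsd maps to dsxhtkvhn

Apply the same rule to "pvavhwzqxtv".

The rule is to move the last 2 characters to the front (rotate right by 2), then swap each adjacent pair of characters (1↔2, 3↔4, ...).
"pvavhwzqxtv" → "tvpvavhwzqx" → "vtvpvawhqzx".

vtvpvawhqzx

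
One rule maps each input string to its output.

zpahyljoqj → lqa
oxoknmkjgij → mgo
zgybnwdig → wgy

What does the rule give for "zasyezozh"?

The transformation: keep one character in every 3, starting at position 3 (positions 3rd, 6th, 9th, ...), then move the first character to the end.
"zasyezozh" → "szh" → "zhs".

zhs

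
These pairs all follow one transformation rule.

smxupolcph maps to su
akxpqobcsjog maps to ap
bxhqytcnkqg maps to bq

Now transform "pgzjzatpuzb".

Each output is the input with this applied: keep one character in every 3, starting at position 1 (positions 1st, 4th, 7th, ...), then keep only the first 2 characters.
For "pgzjzatpuzb" the result is "pj".
(Check on "bxhqytcnkqg": → "bqcq" → "bq" ✓)

pj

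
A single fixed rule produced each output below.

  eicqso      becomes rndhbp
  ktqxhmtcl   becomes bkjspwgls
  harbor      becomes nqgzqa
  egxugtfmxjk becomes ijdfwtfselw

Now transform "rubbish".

What's happening: move the last 2 characters to the front (rotate right by 2), then shift every letter 1 place backward in the alphabet (wrapping around).
On "rubbish" that produces "rgqtaah".
(Check on "eicqso": → "soeicq" → "rndhbp" ✓)

rgqtaah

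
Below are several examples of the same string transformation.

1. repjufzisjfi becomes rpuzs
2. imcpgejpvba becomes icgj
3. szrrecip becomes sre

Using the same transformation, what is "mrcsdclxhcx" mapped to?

mcdl

In each case the input is transformed by: delete the last 3 characters, then keep every other character starting from the first (positions 1st, 3rd, 5th, ...).
Starting from "mrcsdclxhcx": after the first operation, "mrcsdclx"; after the second, "mcdl".
(Check on "szrrecip": → "szrre" → "sre" ✓)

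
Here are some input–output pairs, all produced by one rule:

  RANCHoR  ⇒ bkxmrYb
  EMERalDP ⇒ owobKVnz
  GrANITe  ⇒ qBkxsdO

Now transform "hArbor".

RkBLYB

Rule — shift every letter 10 places forward in the alphabet (wrapping around), then flip the case of every letter.
Applying both steps to "hArbor": "rKblyb", then "RkBLYB".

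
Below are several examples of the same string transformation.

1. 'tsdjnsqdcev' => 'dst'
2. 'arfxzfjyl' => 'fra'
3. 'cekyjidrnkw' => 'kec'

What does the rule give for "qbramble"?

The rule is to reverse the string, then keep only the last 3 characters.
Applying both steps to "qbramble": "elbmarbq", then "rbq".

rbq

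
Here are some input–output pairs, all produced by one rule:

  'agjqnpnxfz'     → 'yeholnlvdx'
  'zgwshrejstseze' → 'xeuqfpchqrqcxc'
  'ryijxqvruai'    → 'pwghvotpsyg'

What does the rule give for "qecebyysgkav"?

Looking at the pairs, the operation is to shift every letter 2 places backward in the alphabet (wrapping around).
On "qecebyysgkav" that produces "ocaczwwqeiyt".

ocaczwwqeiyt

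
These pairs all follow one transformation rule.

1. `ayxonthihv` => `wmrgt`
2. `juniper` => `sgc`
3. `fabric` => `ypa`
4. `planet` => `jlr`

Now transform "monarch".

mya

The rule is to shift every letter 2 places backward in the alphabet (wrapping around), then keep every other character starting from the second (positions 2nd, 4th, 6th, ...).
For "monarch", step one produces "kmlypaf"; step two turns that into "mya".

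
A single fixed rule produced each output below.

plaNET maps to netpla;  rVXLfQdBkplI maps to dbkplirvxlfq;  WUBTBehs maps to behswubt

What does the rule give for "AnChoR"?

The pattern: swap the front and back halves of the string, then convert every letter to lowercase.
Applying both steps to "AnChoR": "hoRAnC", then "horanc".

horanc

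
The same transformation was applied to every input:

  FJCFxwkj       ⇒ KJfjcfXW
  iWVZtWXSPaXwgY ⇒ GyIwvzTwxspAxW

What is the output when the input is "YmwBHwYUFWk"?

wKyMWbhWyuf

The transformation: move the last 2 characters to the front (rotate right by 2), then flip the case of every letter.
On "YmwBHwYUFWk" that produces "wKyMWbhWyuf".
(Check on "iWVZtWXSPaXwgY": → "gYiWVZtWXSPaXw" → "GyIwvzTwxspAxW" ✓)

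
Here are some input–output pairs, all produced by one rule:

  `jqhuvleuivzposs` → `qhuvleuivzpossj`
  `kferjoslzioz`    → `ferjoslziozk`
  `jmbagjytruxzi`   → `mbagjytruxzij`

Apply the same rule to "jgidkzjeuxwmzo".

Looking at the pairs, the operation is to move the first character to the end.
Applying that to "jgidkzjeuxwmzo" gives "gidkzjeuxwmzoj".

gidkzjeuxwmzoj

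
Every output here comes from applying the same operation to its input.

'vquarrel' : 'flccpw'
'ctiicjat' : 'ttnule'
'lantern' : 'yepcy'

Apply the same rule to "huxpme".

The pattern: shift every letter 11 places forward in the alphabet (wrapping around), then delete the first 2 characters.
Doing the same to "huxpme": "iaxp".

iaxp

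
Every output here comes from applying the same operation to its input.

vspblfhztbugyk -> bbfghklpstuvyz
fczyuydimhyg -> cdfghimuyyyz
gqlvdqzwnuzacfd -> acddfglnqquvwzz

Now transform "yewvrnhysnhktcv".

cehhknnrstvvwyy

The transformation: sort the characters into alphabetical order.
On "yewvrnhysnhktcv" that produces "cehhknnrstvvwyy".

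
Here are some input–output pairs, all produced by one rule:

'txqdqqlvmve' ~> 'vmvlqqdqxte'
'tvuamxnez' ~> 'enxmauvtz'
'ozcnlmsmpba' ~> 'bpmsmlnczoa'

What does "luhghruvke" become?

Rule — reverse the string, then move the first character to the end.
For "luhghruvke", step one produces "ekvurhghul"; step two turns that into "kvurhghule".

kvurhghule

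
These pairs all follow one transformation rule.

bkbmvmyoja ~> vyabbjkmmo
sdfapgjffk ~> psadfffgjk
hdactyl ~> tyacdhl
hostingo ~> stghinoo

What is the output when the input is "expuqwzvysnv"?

yzenpqsuvvwx

Looking at the pairs, the operation is to sort the characters into alphabetical order, then move the last 2 characters to the front (rotate right by 2).
For "expuqwzvysnv", step one produces "enpqsuvvwxyz"; step two turns that into "yzenpqsuvvwx".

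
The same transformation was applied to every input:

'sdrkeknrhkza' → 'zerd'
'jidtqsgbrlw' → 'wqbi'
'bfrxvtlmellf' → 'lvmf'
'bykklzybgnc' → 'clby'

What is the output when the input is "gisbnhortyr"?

In each case the input is transformed by: keep one character in every 3, starting at position 2 (positions 2nd, 5th, 8th, ...), then swap the first and last characters.
On "gisbnhortyr": the first step gives "inrr", and the second then gives "rnri".

rnri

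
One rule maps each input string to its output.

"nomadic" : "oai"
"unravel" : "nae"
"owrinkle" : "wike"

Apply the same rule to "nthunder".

The rule is to keep every other character starting from the second (positions 2nd, 4th, 6th, ...).
Doing the same to "nthunder": "tudr".

tudr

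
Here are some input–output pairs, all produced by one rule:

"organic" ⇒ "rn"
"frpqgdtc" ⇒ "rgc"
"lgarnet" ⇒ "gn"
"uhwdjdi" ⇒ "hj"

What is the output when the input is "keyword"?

eo

Each output is the input with this applied: keep one character in every 3, starting at position 2 (positions 2nd, 5th, 8th, ...).
For "keyword" the result is "eo".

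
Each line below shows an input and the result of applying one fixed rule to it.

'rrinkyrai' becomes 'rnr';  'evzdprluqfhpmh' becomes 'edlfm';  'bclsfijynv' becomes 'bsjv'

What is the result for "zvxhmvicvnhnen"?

zhine

The rule is to keep one character in every 3, starting at position 1 (positions 1st, 4th, 7th, ...).
So "zvxhmvicvnhnen" becomes "zhine".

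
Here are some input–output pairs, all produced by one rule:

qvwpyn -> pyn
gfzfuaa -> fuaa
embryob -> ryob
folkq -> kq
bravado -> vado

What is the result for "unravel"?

What's happening: delete the first 3 characters.
For "unravel" the result is "avel".

avel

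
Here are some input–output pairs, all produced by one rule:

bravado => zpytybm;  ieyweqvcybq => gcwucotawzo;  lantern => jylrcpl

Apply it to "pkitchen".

The transformation: shift every letter 2 places backward in the alphabet (wrapping around).
Applying that to "pkitchen" gives "nigrafcl".

nigrafcl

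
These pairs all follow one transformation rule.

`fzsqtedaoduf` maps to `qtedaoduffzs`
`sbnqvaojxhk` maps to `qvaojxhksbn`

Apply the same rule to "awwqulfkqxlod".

The rule is to move the first 3 characters to the end (rotate left by 3).
For "awwqulfkqxlod" the result is "qulfkqxlodaww".

qulfkqxlodaww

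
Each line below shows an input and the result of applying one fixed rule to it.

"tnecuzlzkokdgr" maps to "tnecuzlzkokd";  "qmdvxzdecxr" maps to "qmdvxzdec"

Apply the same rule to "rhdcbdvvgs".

The pattern: delete the last 2 characters.
On "rhdcbdvvgs" that produces "rhdcbdvv".

rhdcbdvv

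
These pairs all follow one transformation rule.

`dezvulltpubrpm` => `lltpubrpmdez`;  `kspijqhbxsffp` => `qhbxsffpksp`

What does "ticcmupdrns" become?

Looking at the pairs, the operation is to move the first 3 characters to the end (rotate left by 3), then delete the first 2 characters.
So "ticcmupdrns" becomes "updrnstic".

updrnstic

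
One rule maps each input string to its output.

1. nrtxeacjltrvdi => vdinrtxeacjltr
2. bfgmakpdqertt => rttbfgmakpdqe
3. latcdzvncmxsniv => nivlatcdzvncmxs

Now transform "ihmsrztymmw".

mmwihmsrzty

Looking at the pairs, the operation is to move the last 3 characters to the front (rotate right by 3).
For "ihmsrztymmw" the result is "mmwihmsrzty".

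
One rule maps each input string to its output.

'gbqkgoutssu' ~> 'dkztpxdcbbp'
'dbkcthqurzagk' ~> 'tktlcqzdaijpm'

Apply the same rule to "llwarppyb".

The pattern: swap the first and last characters, then shift every letter 9 places forward in the alphabet (wrapping around).
Starting from "llwarppyb": after the first operation, "blwarppyl"; after the second, "kufjayyhu".

kufjayyhu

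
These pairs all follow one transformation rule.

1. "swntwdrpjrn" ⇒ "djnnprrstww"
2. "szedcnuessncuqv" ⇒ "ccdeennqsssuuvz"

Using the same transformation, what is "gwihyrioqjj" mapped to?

The pattern: sort the characters into alphabetical order.
Applying that to "gwihyrioqjj" gives "ghiijjoqrwy".

ghiijjoqrwy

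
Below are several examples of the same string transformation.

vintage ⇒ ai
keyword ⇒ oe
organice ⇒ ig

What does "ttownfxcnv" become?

cnt

Rule — reverse the string, then keep one character in every 3, starting at position 3 (positions 3rd, 6th, 9th, ...).
For "ttownfxcnv", step one produces "vncxfnwott"; step two turns that into "cnt".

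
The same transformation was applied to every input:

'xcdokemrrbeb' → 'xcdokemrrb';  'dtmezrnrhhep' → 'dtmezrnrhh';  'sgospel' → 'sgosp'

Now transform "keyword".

The transformation: delete the last 2 characters.
Applying that to "keyword" gives "keywo".

keywo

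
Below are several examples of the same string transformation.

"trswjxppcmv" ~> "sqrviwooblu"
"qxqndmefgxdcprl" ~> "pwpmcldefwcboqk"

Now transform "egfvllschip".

dfeukkrbgho

Rule — shift every letter 1 place backward in the alphabet (wrapping around).
So "egfvllschip" becomes "dfeukkrbgho".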